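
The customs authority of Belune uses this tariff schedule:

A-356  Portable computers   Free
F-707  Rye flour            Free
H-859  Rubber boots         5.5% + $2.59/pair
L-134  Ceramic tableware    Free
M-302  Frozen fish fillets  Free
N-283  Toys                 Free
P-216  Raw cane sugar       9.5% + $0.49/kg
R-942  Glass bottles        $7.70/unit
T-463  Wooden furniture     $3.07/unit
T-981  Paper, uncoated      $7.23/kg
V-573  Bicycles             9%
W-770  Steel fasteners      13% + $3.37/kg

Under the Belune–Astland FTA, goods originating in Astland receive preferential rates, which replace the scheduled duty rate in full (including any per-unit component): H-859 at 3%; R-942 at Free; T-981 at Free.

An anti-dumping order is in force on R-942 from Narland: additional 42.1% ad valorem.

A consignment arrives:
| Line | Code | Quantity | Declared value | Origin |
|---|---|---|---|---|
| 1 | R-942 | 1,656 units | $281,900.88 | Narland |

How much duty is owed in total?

$131,431.47

Line 1 (R-942, Narland, 1,656 units, $281,900.88):
Base rate for R-942 is $7.70/unit.
R-942 has an FTA preferential rate, but origin Narland is not Astland; base rate stands.
Additional duty on R-942 from Narland: +42.1% ad valorem. Applied ad valorem rate = 42.1%.
Duty = $281,900.88 × 42.1% + 1,656 × $7.70 = $131,431.47.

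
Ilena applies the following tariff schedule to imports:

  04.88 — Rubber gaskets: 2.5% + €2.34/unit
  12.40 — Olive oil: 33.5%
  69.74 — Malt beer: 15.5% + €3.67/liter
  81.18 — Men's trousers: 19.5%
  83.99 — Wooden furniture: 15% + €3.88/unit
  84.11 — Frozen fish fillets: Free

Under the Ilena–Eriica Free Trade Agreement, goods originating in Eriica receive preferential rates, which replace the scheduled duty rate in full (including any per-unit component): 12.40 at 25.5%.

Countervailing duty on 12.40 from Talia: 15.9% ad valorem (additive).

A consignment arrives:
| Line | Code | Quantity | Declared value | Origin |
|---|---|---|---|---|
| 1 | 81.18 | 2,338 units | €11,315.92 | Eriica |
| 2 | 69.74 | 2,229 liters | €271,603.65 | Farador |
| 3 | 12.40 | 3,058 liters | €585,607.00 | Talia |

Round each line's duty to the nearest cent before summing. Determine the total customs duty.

€341,775.46

Line 1 (81.18, Eriica, 2,338 units, €11,315.92):
Base rate for 81.18 is 19.5%.
Origin Eriica is the FTA partner but 81.18 is not on the preference list; base rate stands.
Duty = €11,315.92 × 19.5% = €2,206.60.
Line 2 (69.74, Farador, 2,229 liters, €271,603.65):
Base rate for 69.74 is 15.5% + €3.67/liter.
Duty = €271,603.65 × 15.5% + 2,229 × €3.67 = €50,279.00.
Line 3 (12.40, Talia, 3,058 liters, €585,607.00):
Base rate for 12.40 is 33.5%.
12.40 has an FTA preferential rate, but origin Talia is not Eriica; base rate stands.
Additional duty on 12.40 from Talia: +15.9%. Applied ad valorem rate: 33.5% + 15.9% = 49.4%.
Duty = €585,607.00 × 49.4% = €289,289.86.
Total = €2,206.60 + €50,279.00 + €289,289.86 = €341,775.46.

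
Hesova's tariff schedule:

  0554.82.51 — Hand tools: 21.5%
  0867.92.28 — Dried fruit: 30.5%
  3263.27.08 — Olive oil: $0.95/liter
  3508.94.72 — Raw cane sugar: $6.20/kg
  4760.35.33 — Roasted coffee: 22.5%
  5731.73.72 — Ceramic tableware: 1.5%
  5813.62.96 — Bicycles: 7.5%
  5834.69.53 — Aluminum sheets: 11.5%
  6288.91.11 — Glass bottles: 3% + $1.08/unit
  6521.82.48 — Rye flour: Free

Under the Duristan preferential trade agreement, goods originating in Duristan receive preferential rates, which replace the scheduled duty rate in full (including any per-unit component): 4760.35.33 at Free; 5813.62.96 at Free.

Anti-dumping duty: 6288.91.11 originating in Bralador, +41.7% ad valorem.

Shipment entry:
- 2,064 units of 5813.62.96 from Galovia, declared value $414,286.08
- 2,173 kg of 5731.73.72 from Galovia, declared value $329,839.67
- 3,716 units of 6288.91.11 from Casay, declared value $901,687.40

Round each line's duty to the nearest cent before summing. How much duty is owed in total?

Line 1 (5813.62.96, Galovia, 2,064 units, $414,286.08):
Base rate for 5813.62.96 is 7.5%.
5813.62.96 has an FTA preferential rate, but origin Galovia is not Duristan; base rate stands.
Duty = $414,286.08 × 7.5% = $31,071.46.
Line 2 (5731.73.72, Galovia, 2,173 kg, $329,839.67):
Base rate for 5731.73.72 is 1.5%.
Duty = $329,839.67 × 1.5% = $4,947.60.
Line 3 (6288.91.11, Casay, 3,716 units, $901,687.40):
Base rate for 6288.91.11 is 3% + $1.08/unit.
The additional-duty order on 6288.91.11 targets Bralador, not Casay; it does not apply.
Duty = $901,687.40 × 3% + 3,716 × $1.08 = $31,063.90.
Total = $31,071.46 + $4,947.60 + $31,063.90 = $67,082.96.

$67,082.96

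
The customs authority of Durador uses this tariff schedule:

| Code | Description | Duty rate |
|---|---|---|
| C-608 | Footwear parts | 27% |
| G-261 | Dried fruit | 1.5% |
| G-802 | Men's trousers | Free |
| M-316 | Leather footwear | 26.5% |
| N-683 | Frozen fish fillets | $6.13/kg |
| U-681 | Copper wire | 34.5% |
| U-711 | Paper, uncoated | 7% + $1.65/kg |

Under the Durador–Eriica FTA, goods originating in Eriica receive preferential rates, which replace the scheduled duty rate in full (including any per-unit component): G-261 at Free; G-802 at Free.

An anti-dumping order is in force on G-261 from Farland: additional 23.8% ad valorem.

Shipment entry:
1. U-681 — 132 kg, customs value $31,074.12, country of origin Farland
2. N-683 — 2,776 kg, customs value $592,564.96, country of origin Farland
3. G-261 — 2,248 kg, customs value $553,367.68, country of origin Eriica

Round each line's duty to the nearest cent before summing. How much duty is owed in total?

Line 1 (U-681, Farland, 132 kg, $31,074.12):
Base rate for U-681 is 34.5%.
Duty = $31,074.12 × 34.5% = $10,720.57.
Line 2 (N-683, Farland, 2,776 kg, $592,564.96):
Base rate for N-683 is $6.13/kg.
Duty = 2,776 × $6.13 = $17,016.88.
Line 3 (G-261, Eriica, 2,248 kg, $553,367.68):
Base rate for G-261 is 1.5%.
Origin Eriica qualifies under the Durador–Eriica agreement and G-261 is covered: preferential rate Free applies instead.
The additional-duty order on G-261 targets Farland, not Eriica; it does not apply.
Duty = $553,367.68 × 0% = $0.00.
Total = $10,720.57 + $17,016.88 + $0.00 = $27,737.45.

$27,737.45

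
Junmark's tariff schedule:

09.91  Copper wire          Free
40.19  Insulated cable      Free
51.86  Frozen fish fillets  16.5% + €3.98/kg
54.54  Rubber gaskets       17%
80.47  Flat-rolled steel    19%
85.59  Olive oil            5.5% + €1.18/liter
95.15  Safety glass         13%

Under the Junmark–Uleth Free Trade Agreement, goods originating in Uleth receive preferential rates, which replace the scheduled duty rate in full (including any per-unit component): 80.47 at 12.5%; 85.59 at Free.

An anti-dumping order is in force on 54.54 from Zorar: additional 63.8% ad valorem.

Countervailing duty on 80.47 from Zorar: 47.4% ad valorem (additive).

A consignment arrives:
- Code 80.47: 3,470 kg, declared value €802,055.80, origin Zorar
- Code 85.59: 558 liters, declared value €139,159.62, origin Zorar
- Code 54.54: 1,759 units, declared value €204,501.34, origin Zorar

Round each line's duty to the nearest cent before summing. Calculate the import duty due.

Line 1 (80.47, Zorar, 3,470 kg, €802,055.80):
Base rate for 80.47 is 19%.
80.47 has an FTA preferential rate, but origin Zorar is not Uleth; base rate stands.
Additional duty on 80.47 from Zorar: +47.4%. Applied ad valorem rate: 19% + 47.4% = 66.4%.
Duty = €802,055.80 × 66.4% = €532,565.05.
Line 2 (85.59, Zorar, 558 liters, €139,159.62):
Base rate for 85.59 is 5.5% + €1.18/liter.
85.59 has an FTA preferential rate, but origin Zorar is not Uleth; base rate stands.
Duty = €139,159.62 × 5.5% + 558 × €1.18 = €8,312.22.
Line 3 (54.54, Zorar, 1,759 units, €204,501.34):
Base rate for 54.54 is 17%.
Additional duty on 54.54 from Zorar: +63.8%. Applied ad valorem rate: 17% + 63.8% = 80.8%.
Duty = €204,501.34 × 80.8% = €165,237.08.
Total = €532,565.05 + €8,312.22 + €165,237.08 = €706,114.35.

€706,114.35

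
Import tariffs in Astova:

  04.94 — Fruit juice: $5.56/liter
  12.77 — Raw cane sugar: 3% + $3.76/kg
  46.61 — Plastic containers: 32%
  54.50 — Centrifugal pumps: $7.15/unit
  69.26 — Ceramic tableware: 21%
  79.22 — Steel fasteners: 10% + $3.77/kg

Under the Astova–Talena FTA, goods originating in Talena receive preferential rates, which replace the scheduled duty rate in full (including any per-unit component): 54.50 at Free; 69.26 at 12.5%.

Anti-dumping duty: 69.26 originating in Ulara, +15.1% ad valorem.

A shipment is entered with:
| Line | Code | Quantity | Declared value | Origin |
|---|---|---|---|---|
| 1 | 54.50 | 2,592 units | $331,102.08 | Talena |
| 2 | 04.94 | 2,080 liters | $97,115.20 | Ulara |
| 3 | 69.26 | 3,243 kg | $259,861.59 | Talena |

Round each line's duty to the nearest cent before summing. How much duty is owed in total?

Line 1 (54.50, Talena, 2,592 units, $331,102.08):
Base rate for 54.50 is $7.15/unit.
Origin Talena qualifies under the Astova–Talena agreement and 54.50 is covered: preferential rate Free applies instead.
Duty = $331,102.08 × 0% = $0.00.
Line 2 (04.94, Ulara, 2,080 liters, $97,115.20):
Base rate for 04.94 is $5.56/liter.
Duty = 2,080 × $5.56 = $11,564.80.
Line 3 (69.26, Talena, 3,243 kg, $259,861.59):
Base rate for 69.26 is 21%.
Origin Talena qualifies under the Astova–Talena agreement and 69.26 is covered: preferential rate 12.5% applies instead.
The additional-duty order on 69.26 targets Ulara, not Talena; it does not apply.
Duty = $259,861.59 × 12.5% = $32,482.70.
Total = $0.00 + $11,564.80 + $32,482.70 = $44,047.50.

$44,047.50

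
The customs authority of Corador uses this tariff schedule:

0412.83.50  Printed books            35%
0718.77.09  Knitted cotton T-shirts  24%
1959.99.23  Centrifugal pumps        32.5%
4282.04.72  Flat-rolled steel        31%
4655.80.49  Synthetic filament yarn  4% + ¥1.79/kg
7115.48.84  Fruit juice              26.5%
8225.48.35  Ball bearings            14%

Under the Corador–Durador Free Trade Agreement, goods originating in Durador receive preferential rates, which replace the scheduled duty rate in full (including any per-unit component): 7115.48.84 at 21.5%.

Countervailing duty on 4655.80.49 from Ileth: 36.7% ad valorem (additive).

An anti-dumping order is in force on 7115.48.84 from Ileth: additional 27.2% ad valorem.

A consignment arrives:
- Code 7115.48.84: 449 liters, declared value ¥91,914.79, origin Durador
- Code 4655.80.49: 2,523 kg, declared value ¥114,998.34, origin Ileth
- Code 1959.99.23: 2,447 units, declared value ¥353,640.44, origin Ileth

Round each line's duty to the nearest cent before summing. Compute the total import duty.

¥186,015.31

Line 1 (7115.48.84, Durador, 449 liters, ¥91,914.79):
Base rate for 7115.48.84 is 26.5%.
Origin Durador qualifies under the Corador–Durador agreement and 7115.48.84 is covered: preferential rate 21.5% applies instead.
The additional-duty order on 7115.48.84 targets Ileth, not Durador; it does not apply.
Duty = ¥91,914.79 × 21.5% = ¥19,761.68.
Line 2 (4655.80.49, Ileth, 2,523 kg, ¥114,998.34):
Base rate for 4655.80.49 is 4% + ¥1.79/kg.
Additional duty on 4655.80.49 from Ileth: +36.7%. Applied ad valorem rate: 4% + 36.7% = 40.7%.
Duty = ¥114,998.34 × 40.7% + 2,523 × ¥1.79 = ¥51,320.49.
Line 3 (1959.99.23, Ileth, 2,447 units, ¥353,640.44):
Base rate for 1959.99.23 is 32.5%.
Duty = ¥353,640.44 × 32.5% = ¥114,933.14.
Total = ¥19,761.68 + ¥51,320.49 + ¥114,933.14 = ¥186,015.31.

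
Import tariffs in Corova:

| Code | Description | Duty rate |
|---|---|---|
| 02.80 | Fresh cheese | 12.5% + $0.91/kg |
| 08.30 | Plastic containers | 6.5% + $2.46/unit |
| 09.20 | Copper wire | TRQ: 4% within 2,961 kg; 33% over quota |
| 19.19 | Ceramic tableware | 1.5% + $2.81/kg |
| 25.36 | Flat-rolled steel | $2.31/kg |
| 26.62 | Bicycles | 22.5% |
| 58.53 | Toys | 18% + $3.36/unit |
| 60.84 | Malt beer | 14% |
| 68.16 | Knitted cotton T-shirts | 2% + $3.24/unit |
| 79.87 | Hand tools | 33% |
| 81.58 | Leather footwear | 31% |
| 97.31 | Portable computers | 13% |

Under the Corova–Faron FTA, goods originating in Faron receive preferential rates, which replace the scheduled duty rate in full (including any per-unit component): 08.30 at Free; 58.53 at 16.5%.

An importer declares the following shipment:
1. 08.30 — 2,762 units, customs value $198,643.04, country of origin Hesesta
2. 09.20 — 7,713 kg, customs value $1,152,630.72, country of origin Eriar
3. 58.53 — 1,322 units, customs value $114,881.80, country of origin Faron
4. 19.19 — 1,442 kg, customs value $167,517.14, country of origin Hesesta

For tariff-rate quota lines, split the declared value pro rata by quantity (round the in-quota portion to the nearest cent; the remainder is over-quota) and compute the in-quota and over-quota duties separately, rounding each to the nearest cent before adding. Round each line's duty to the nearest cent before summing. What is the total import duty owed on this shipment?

$297,272.10

Line 1 (08.30, Hesesta, 2,762 units, $198,643.04):
Base rate for 08.30 is 6.5% + $2.46/unit.
08.30 has an FTA preferential rate, but origin Hesesta is not Faron; base rate stands.
Duty = $198,643.04 × 6.5% + 2,762 × $2.46 = $19,706.32.
Line 2 (09.20, Eriar, 7,713 kg, $1,152,630.72):
Code 09.20 is under a tariff-rate quota (threshold 2,961 kg). In-quota: 2,961 kg at 4%; over-quota: 4,752 kg at 33%.
Pro-rata value split: in-quota = $1,152,630.72 × 2,961/7,713 = $442,491.84; over-quota = $1,152,630.72 − $442,491.84 = $710,138.88.
In-quota duty = $442,491.84 × 4% = $17,699.67. Over-quota duty = $710,138.88 × 33% = $234,345.83.
Line duty = $17,699.67 + $234,345.83 = $252,045.50.
Line 3 (58.53, Faron, 1,322 units, $114,881.80):
Base rate for 58.53 is 18% + $3.36/unit.
Origin Faron qualifies under the Corova–Faron agreement and 58.53 is covered: preferential rate 16.5% applies instead.
Duty = $114,881.80 × 16.5% = $18,955.50.
Line 4 (19.19, Hesesta, 1,442 kg, $167,517.14):
Base rate for 19.19 is 1.5% + $2.81/kg.
Duty = $167,517.14 × 1.5% + 1,442 × $2.81 = $6,564.78.
Total = $19,706.32 + $252,045.50 + $18,955.50 + $6,564.78 = $297,272.10.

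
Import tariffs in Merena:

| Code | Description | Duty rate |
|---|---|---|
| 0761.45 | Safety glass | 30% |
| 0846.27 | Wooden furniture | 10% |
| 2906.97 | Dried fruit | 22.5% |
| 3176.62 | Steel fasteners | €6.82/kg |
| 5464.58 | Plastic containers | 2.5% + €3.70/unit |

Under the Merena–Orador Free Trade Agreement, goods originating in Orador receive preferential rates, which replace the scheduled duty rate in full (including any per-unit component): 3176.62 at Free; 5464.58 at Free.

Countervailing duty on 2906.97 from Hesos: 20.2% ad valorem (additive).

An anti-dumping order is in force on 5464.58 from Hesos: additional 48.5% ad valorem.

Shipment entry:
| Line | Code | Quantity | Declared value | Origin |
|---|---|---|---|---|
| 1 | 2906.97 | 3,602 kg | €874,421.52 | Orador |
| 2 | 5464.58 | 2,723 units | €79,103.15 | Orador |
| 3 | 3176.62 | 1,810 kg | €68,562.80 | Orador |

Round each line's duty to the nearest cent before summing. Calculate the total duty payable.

Line 1 (2906.97, Orador, 3,602 kg, €874,421.52):
Base rate for 2906.97 is 22.5%.
Origin Orador is the FTA partner but 2906.97 is not on the preference list; base rate stands.
The additional-duty order on 2906.97 targets Hesos, not Orador; it does not apply.
Duty = €874,421.52 × 22.5% = €196,744.84.
Line 2 (5464.58, Orador, 2,723 units, €79,103.15):
Base rate for 5464.58 is 2.5% + €3.70/unit.
Origin Orador qualifies under the Merena–Orador agreement and 5464.58 is covered: preferential rate Free applies instead.
The additional-duty order on 5464.58 targets Hesos, not Orador; it does not apply.
Duty = €79,103.15 × 0% = €0.00.
Line 3 (3176.62, Orador, 1,810 kg, €68,562.80):
Base rate for 3176.62 is €6.82/kg.
Origin Orador qualifies under the Merena–Orador agreement and 3176.62 is covered: preferential rate Free applies instead.
Duty = €68,562.80 × 0% = €0.00.
Total = €196,744.84 + €0.00 + €0.00 = €196,744.84.

€196,744.84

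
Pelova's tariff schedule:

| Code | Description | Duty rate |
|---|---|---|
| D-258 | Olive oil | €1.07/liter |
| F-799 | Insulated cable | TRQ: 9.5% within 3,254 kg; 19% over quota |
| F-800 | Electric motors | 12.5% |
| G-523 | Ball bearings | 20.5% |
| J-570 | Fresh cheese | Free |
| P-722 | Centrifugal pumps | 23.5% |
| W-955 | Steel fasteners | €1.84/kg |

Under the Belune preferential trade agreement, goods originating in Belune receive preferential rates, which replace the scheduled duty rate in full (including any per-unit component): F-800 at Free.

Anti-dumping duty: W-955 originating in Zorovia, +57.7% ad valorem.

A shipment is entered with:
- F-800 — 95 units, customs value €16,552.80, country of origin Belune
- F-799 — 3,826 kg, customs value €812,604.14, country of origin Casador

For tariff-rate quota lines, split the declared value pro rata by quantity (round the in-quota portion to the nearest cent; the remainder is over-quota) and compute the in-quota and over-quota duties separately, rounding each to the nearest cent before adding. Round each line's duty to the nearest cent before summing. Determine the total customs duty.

Line 1 (F-800, Belune, 95 units, €16,552.80):
Base rate for F-800 is 12.5%.
Origin Belune qualifies under the Pelova–Belune agreement and F-800 is covered: preferential rate Free applies instead.
Duty = €16,552.80 × 0% = €0.00.
Line 2 (F-799, Casador, 3,826 kg, €812,604.14):
Code F-799 is under a tariff-rate quota (threshold 3,254 kg). In-quota: 3,254 kg at 9.5%; over-quota: 572 kg at 19%.
Pro-rata value split: in-quota = €812,604.14 × 3,254/3,826 = €691,117.06; over-quota = €812,604.14 − €691,117.06 = €121,487.08.
In-quota duty = €691,117.06 × 9.5% = €65,656.12. Over-quota duty = €121,487.08 × 19% = €23,082.55.
Line duty = €65,656.12 + €23,082.55 = €88,738.67.
Total = €0.00 + €88,738.67 = €88,738.67.

€88,738.67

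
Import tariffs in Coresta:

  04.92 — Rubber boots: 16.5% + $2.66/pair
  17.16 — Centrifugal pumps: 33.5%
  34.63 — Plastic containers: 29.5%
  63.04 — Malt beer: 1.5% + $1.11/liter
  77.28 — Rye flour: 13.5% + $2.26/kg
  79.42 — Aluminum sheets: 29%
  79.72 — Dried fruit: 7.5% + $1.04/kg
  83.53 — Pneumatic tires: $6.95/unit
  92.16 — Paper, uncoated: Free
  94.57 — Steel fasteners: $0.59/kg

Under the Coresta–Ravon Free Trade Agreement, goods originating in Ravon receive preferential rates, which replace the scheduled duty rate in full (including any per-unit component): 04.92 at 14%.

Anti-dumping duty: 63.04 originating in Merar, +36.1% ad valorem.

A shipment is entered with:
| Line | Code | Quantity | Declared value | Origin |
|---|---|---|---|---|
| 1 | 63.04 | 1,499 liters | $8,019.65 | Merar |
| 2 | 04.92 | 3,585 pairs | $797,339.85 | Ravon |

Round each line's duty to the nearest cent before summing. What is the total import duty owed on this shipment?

$116,306.86

Line 1 (63.04, Merar, 1,499 liters, $8,019.65):
Base rate for 63.04 is 1.5% + $1.11/liter.
Additional duty on 63.04 from Merar: +36.1%. Applied ad valorem rate: 1.5% + 36.1% = 37.6%.
Duty = $8,019.65 × 37.6% + 1,499 × $1.11 = $4,679.28.
Line 2 (04.92, Ravon, 3,585 pairs, $797,339.85):
Base rate for 04.92 is 16.5% + $2.66/pair.
Origin Ravon qualifies under the Coresta–Ravon agreement and 04.92 is covered: preferential rate 14% applies instead.
Duty = $797,339.85 × 14% = $111,627.58.
Total = $4,679.28 + $111,627.58 = $116,306.86.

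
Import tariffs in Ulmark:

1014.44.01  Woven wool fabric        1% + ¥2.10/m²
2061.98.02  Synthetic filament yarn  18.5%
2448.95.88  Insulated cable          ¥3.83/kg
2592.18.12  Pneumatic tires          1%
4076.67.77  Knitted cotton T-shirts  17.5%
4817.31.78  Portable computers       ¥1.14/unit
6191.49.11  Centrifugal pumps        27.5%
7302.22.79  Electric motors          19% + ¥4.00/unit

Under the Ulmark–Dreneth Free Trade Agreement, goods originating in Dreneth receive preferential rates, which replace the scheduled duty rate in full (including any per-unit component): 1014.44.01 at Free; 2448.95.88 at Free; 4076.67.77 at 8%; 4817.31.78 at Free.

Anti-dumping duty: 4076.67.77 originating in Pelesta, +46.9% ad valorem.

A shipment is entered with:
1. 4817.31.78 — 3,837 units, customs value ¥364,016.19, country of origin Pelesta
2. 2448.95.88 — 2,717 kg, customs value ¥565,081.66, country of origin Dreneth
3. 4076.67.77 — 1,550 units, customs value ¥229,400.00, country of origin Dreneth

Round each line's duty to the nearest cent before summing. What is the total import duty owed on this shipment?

Line 1 (4817.31.78, Pelesta, 3,837 units, ¥364,016.19):
Base rate for 4817.31.78 is ¥1.14/unit.
4817.31.78 has an FTA preferential rate, but origin Pelesta is not Dreneth; base rate stands.
Duty = 3,837 × ¥1.14 = ¥4,374.18.
Line 2 (2448.95.88, Dreneth, 2,717 kg, ¥565,081.66):
Base rate for 2448.95.88 is ¥3.83/kg.
Origin Dreneth qualifies under the Ulmark–Dreneth agreement and 2448.95.88 is covered: preferential rate Free applies instead.
Duty = ¥565,081.66 × 0% = ¥0.00.
Line 3 (4076.67.77, Dreneth, 1,550 units, ¥229,400.00):
Base rate for 4076.67.77 is 17.5%.
Origin Dreneth qualifies under the Ulmark–Dreneth agreement and 4076.67.77 is covered: preferential rate 8% applies instead.
The additional-duty order on 4076.67.77 targets Pelesta, not Dreneth; it does not apply.
Duty = ¥229,400.00 × 8% = ¥18,352.00.
Total = ¥4,374.18 + ¥0.00 + ¥18,352.00 = ¥22,726.18.

¥22,726.18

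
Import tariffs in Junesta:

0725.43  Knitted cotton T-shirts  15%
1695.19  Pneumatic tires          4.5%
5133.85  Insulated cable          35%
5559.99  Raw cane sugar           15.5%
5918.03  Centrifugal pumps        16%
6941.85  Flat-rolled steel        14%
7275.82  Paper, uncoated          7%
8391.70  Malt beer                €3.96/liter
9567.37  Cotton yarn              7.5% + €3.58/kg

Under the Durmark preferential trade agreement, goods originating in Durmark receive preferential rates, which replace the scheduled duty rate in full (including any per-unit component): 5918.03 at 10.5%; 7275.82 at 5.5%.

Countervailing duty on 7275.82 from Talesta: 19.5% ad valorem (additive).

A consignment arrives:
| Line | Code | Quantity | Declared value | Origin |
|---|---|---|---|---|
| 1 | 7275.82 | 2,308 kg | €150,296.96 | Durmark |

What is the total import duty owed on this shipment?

€8,266.33

Line 1 (7275.82, Durmark, 2,308 kg, €150,296.96):
Base rate for 7275.82 is 7%.
Origin Durmark qualifies under the Junesta–Durmark agreement and 7275.82 is covered: preferential rate 5.5% applies instead.
The additional-duty order on 7275.82 targets Talesta, not Durmark; it does not apply.
Duty = €150,296.96 × 5.5% = €8,266.33.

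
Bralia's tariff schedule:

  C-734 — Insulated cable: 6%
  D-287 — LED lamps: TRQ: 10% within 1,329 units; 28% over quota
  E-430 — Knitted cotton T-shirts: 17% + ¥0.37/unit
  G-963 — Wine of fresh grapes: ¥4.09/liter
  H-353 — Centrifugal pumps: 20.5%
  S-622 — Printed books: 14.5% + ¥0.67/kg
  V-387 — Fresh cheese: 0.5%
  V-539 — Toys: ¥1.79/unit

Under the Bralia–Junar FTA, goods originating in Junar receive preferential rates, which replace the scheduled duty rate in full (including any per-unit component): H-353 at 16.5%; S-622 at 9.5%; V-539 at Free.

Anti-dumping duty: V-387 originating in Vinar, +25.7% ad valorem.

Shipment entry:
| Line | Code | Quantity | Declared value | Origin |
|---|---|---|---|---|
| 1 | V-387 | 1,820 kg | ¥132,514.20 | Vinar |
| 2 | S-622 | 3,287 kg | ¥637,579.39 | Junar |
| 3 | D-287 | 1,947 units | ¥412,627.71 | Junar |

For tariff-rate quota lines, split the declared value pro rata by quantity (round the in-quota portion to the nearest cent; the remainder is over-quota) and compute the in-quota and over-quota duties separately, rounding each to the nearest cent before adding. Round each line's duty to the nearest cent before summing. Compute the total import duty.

Line 1 (V-387, Vinar, 1,820 kg, ¥132,514.20):
Base rate for V-387 is 0.5%.
Additional duty on V-387 from Vinar: +25.7%. Applied ad valorem rate: 0.5% + 25.7% = 26.2%.
Duty = ¥132,514.20 × 26.2% = ¥34,718.72.
Line 2 (S-622, Junar, 3,287 kg, ¥637,579.39):
Base rate for S-622 is 14.5% + ¥0.67/kg.
Origin Junar qualifies under the Bralia–Junar agreement and S-622 is covered: preferential rate 9.5% applies instead.
Duty = ¥637,579.39 × 9.5% = ¥60,570.04.
Line 3 (D-287, Junar, 1,947 units, ¥412,627.71):
Code D-287 is under a tariff-rate quota (threshold 1,329 units). In-quota: 1,329 units at 10%; over-quota: 618 units at 28%.
Pro-rata value split: in-quota = ¥412,627.71 × 1,329/1,947 = ¥281,654.97; over-quota = ¥412,627.71 − ¥281,654.97 = ¥130,972.74.
In-quota duty = ¥281,654.97 × 10% = ¥28,165.50. Over-quota duty = ¥130,972.74 × 28% = ¥36,672.37.
Line duty = ¥28,165.50 + ¥36,672.37 = ¥64,837.87.
Total = ¥34,718.72 + ¥60,570.04 + ¥64,837.87 = ¥160,126.63.

¥160,126.63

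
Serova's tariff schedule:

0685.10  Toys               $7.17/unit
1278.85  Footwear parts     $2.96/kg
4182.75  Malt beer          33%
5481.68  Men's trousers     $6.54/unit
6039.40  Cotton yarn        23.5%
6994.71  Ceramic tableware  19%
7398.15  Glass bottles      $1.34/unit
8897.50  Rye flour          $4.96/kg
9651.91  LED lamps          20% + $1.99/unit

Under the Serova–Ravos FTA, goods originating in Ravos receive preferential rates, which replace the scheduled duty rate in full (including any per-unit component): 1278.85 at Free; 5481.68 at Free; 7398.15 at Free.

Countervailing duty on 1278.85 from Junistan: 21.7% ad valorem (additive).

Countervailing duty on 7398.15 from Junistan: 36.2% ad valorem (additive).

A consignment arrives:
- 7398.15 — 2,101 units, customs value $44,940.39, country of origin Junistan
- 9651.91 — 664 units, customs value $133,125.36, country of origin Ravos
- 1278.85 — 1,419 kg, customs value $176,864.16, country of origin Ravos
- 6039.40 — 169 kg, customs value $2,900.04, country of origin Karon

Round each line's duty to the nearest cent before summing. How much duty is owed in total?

$47,711.70

Line 1 (7398.15, Junistan, 2,101 units, $44,940.39):
Base rate for 7398.15 is $1.34/unit.
7398.15 has an FTA preferential rate, but origin Junistan is not Ravos; base rate stands.
Additional duty on 7398.15 from Junistan: +36.2% ad valorem. Applied ad valorem rate = 36.2%.
Duty = $44,940.39 × 36.2% + 2,101 × $1.34 = $19,083.76.
Line 2 (9651.91, Ravos, 664 units, $133,125.36):
Base rate for 9651.91 is 20% + $1.99/unit.
Origin Ravos is the FTA partner but 9651.91 is not on the preference list; base rate stands.
Duty = $133,125.36 × 20% + 664 × $1.99 = $27,946.43.
Line 3 (1278.85, Ravos, 1,419 kg, $176,864.16):
Base rate for 1278.85 is $2.96/kg.
Origin Ravos qualifies under the Serova–Ravos agreement and 1278.85 is covered: preferential rate Free applies instead.
The additional-duty order on 1278.85 targets Junistan, not Ravos; it does not apply.
Duty = $176,864.16 × 0% = $0.00.
Line 4 (6039.40, Karon, 169 kg, $2,900.04):
Base rate for 6039.40 is 23.5%.
Duty = $2,900.04 × 23.5% = $681.51.
Total = $19,083.76 + $27,946.43 + $0.00 + $681.51 = $47,711.70.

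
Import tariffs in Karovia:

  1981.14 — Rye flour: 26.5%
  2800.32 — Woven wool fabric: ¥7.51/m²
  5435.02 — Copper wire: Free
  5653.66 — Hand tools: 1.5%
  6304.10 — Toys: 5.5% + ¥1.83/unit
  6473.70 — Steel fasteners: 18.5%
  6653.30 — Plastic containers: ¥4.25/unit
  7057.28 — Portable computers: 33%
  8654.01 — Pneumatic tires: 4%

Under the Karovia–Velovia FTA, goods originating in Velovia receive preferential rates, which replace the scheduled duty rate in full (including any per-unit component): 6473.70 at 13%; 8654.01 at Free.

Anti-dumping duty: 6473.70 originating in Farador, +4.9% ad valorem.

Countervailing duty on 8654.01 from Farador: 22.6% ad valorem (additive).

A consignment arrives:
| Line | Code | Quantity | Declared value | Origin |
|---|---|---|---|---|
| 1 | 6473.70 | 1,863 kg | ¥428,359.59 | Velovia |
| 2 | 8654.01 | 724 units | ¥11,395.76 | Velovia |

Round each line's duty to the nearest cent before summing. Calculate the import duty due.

Line 1 (6473.70, Velovia, 1,863 kg, ¥428,359.59):
Base rate for 6473.70 is 18.5%.
Origin Velovia qualifies under the Karovia–Velovia agreement and 6473.70 is covered: preferential rate 13% applies instead.
The additional-duty order on 6473.70 targets Farador, not Velovia; it does not apply.
Duty = ¥428,359.59 × 13% = ¥55,686.75.
Line 2 (8654.01, Velovia, 724 units, ¥11,395.76):
Base rate for 8654.01 is 4%.
Origin Velovia qualifies under the Karovia–Velovia agreement and 8654.01 is covered: preferential rate Free applies instead.
The additional-duty order on 8654.01 targets Farador, not Velovia; it does not apply.
Duty = ¥11,395.76 × 0% = ¥0.00.
Total = ¥55,686.75 + ¥0.00 = ¥55,686.75.

¥55,686.75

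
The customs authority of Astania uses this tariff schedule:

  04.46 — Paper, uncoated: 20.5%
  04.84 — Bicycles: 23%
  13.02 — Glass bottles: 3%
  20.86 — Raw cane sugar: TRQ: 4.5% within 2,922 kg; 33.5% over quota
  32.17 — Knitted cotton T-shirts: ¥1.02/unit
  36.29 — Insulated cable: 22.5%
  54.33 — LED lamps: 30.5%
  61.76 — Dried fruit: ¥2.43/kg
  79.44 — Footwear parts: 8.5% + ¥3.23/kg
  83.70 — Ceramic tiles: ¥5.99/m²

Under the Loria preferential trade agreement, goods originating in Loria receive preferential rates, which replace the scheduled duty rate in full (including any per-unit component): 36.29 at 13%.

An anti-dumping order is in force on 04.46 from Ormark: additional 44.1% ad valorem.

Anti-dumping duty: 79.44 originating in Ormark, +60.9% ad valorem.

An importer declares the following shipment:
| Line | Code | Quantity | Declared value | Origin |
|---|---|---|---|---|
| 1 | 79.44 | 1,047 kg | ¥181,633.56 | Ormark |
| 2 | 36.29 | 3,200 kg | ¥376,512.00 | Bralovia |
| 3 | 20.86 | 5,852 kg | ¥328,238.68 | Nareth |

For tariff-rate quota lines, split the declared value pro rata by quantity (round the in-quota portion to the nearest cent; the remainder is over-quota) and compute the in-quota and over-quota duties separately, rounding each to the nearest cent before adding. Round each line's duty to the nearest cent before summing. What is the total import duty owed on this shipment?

¥276,581.11

Line 1 (79.44, Ormark, 1,047 kg, ¥181,633.56):
Base rate for 79.44 is 8.5% + ¥3.23/kg.
Additional duty on 79.44 from Ormark: +60.9%. Applied ad valorem rate: 8.5% + 60.9% = 69.4%.
Duty = ¥181,633.56 × 69.4% + 1,047 × ¥3.23 = ¥129,435.50.
Line 2 (36.29, Bralovia, 3,200 kg, ¥376,512.00):
Base rate for 36.29 is 22.5%.
36.29 has an FTA preferential rate, but origin Bralovia is not Loria; base rate stands.
Duty = ¥376,512.00 × 22.5% = ¥84,715.20.
Line 3 (20.86, Nareth, 5,852 kg, ¥328,238.68):
Code 20.86 is under a tariff-rate quota (threshold 2,922 kg). In-quota: 2,922 kg at 4.5%; over-quota: 2,930 kg at 33.5%.
Pro-rata value split: in-quota = ¥328,238.68 × 2,922/5,852 = ¥163,894.98; over-quota = ¥328,238.68 − ¥163,894.98 = ¥164,343.70.
In-quota duty = ¥163,894.98 × 4.5% = ¥7,375.27. Over-quota duty = ¥164,343.70 × 33.5% = ¥55,055.14.
Line duty = ¥7,375.27 + ¥55,055.14 = ¥62,430.41.
Total = ¥129,435.50 + ¥84,715.20 + ¥62,430.41 = ¥276,581.11.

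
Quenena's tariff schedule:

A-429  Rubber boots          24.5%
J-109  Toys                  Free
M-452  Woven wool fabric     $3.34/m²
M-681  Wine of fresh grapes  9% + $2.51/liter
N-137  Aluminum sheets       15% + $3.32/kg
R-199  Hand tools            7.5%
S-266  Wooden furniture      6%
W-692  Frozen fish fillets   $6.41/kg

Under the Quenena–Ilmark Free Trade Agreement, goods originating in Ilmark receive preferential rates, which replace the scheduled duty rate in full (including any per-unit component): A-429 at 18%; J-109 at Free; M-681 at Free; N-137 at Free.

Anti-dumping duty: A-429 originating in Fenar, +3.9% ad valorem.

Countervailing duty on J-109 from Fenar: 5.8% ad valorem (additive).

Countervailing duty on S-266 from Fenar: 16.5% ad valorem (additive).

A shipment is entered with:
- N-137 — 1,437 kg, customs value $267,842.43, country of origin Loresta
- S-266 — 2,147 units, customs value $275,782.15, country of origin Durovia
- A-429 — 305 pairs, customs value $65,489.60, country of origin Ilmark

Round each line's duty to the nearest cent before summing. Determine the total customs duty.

$73,282.26

Line 1 (N-137, Loresta, 1,437 kg, $267,842.43):
Base rate for N-137 is 15% + $3.32/kg.
N-137 has an FTA preferential rate, but origin Loresta is not Ilmark; base rate stands.
Duty = $267,842.43 × 15% + 1,437 × $3.32 = $44,947.20.
Line 2 (S-266, Durovia, 2,147 units, $275,782.15):
Base rate for S-266 is 6%.
The additional-duty order on S-266 targets Fenar, not Durovia; it does not apply.
Duty = $275,782.15 × 6% = $16,546.93.
Line 3 (A-429, Ilmark, 305 pairs, $65,489.60):
Base rate for A-429 is 24.5%.
Origin Ilmark qualifies under the Quenena–Ilmark agreement and A-429 is covered: preferential rate 18% applies instead.
The additional-duty order on A-429 targets Fenar, not Ilmark; it does not apply.
Duty = $65,489.60 × 18% = $11,788.13.
Total = $44,947.20 + $16,546.93 + $11,788.13 = $73,282.26.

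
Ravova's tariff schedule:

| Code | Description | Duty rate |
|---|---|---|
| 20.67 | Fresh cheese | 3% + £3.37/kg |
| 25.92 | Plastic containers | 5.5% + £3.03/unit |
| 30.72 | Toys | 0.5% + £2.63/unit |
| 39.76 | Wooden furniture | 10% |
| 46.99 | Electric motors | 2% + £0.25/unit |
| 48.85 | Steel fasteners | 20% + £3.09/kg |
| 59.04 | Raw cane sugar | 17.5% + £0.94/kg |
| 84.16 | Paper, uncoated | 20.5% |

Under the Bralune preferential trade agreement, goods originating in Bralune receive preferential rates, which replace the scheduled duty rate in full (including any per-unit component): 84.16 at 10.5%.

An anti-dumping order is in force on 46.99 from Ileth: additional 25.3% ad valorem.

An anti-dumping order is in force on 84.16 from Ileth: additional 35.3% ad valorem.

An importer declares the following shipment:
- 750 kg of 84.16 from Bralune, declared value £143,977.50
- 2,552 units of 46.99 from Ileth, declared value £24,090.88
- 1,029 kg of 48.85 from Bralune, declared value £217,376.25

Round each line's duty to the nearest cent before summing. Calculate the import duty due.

£68,987.31

Line 1 (84.16, Bralune, 750 kg, £143,977.50):
Base rate for 84.16 is 20.5%.
Origin Bralune qualifies under the Ravova–Bralune agreement and 84.16 is covered: preferential rate 10.5% applies instead.
The additional-duty order on 84.16 targets Ileth, not Bralune; it does not apply.
Duty = £143,977.50 × 10.5% = £15,117.64.
Line 2 (46.99, Ileth, 2,552 units, £24,090.88):
Base rate for 46.99 is 2% + £0.25/unit.
Additional duty on 46.99 from Ileth: +25.3%. Applied ad valorem rate: 2% + 25.3% = 27.3%.
Duty = £24,090.88 × 27.3% + 2,552 × £0.25 = £7,214.81.
Line 3 (48.85, Bralune, 1,029 kg, £217,376.25):
Base rate for 48.85 is 20% + £3.09/kg.
Origin Bralune is the FTA partner but 48.85 is not on the preference list; base rate stands.
Duty = £217,376.25 × 20% + 1,029 × £3.09 = £46,654.86.
Total = £15,117.64 + £7,214.81 + £46,654.86 = £68,987.31.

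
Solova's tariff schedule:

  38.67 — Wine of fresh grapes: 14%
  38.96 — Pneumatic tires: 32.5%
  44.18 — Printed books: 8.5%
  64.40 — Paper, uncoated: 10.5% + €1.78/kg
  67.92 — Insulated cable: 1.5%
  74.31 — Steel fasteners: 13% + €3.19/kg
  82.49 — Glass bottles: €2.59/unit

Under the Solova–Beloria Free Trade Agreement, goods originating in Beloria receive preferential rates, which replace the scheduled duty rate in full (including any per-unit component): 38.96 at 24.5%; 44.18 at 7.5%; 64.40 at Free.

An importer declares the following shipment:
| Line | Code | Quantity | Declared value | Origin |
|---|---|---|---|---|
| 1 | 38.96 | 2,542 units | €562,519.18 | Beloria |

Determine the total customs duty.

Line 1 (38.96, Beloria, 2,542 units, €562,519.18):
Base rate for 38.96 is 32.5%.
Origin Beloria qualifies under the Solova–Beloria agreement and 38.96 is covered: preferential rate 24.5% applies instead.
Duty = €562,519.18 × 24.5% = €137,817.20.

€137,817.20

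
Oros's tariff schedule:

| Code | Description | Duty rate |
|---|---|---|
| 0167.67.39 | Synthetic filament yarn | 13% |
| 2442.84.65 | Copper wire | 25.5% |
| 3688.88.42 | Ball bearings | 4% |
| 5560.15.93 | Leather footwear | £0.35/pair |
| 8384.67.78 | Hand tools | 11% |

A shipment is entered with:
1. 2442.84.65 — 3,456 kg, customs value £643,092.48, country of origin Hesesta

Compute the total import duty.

Line 1 (2442.84.65, Hesesta, 3,456 kg, £643,092.48):
Base rate for 2442.84.65 is 25.5%.
Duty = £643,092.48 × 25.5% = £163,988.58.

£163,988.58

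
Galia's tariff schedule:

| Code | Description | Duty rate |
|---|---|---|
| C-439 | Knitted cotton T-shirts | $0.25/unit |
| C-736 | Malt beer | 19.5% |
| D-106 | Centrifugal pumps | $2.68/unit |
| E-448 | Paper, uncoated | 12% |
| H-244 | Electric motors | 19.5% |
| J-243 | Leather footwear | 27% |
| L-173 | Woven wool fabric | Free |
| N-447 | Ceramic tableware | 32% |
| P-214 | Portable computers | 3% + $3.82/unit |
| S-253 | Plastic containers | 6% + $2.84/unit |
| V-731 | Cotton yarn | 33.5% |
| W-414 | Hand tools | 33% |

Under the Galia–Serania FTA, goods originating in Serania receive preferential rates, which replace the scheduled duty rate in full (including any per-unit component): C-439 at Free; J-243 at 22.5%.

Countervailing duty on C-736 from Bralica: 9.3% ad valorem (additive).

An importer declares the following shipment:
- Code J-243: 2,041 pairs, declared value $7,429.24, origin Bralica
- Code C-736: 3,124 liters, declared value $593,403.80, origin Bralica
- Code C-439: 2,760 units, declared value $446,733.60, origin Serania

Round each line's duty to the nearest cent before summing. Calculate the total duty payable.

$172,906.18

Line 1 (J-243, Bralica, 2,041 pairs, $7,429.24):
Base rate for J-243 is 27%.
J-243 has an FTA preferential rate, but origin Bralica is not Serania; base rate stands.
Duty = $7,429.24 × 27% = $2,005.89.
Line 2 (C-736, Bralica, 3,124 liters, $593,403.80):
Base rate for C-736 is 19.5%.
Additional duty on C-736 from Bralica: +9.3%. Applied ad valorem rate: 19.5% + 9.3% = 28.8%.
Duty = $593,403.80 × 28.8% = $170,900.29.
Line 3 (C-439, Serania, 2,760 units, $446,733.60):
Base rate for C-439 is $0.25/unit.
Origin Serania qualifies under the Galia–Serania agreement and C-439 is covered: preferential rate Free applies instead.
Duty = $446,733.60 × 0% = $0.00.
Total = $2,005.89 + $170,900.29 + $0.00 = $172,906.18.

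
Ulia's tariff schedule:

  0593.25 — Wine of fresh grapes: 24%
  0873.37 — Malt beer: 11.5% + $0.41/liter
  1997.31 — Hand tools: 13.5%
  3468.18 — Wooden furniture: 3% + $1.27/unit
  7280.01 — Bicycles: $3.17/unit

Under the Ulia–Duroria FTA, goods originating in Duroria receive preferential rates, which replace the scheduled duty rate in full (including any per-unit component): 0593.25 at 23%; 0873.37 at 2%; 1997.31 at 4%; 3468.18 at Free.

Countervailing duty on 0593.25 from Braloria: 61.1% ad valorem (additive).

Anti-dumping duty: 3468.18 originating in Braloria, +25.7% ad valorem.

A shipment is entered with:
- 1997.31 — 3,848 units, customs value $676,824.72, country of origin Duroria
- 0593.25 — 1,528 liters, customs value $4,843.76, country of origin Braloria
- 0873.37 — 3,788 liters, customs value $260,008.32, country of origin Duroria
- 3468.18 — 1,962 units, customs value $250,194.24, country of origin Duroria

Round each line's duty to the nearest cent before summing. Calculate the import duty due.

$36,395.20

Line 1 (1997.31, Duroria, 3,848 units, $676,824.72):
Base rate for 1997.31 is 13.5%.
Origin Duroria qualifies under the Ulia–Duroria agreement and 1997.31 is covered: preferential rate 4% applies instead.
Duty = $676,824.72 × 4% = $27,072.99.
Line 2 (0593.25, Braloria, 1,528 liters, $4,843.76):
Base rate for 0593.25 is 24%.
0593.25 has an FTA preferential rate, but origin Braloria is not Duroria; base rate stands.
Additional duty on 0593.25 from Braloria: +61.1%. Applied ad valorem rate: 24% + 61.1% = 85.1%.
Duty = $4,843.76 × 85.1% = $4,122.04.
Line 3 (0873.37, Duroria, 3,788 liters, $260,008.32):
Base rate for 0873.37 is 11.5% + $0.41/liter.
Origin Duroria qualifies under the Ulia–Duroria agreement and 0873.37 is covered: preferential rate 2% applies instead.
Duty = $260,008.32 × 2% = $5,200.17.
Line 4 (3468.18, Duroria, 1,962 units, $250,194.24):
Base rate for 3468.18 is 3% + $1.27/unit.
Origin Duroria qualifies under the Ulia–Duroria agreement and 3468.18 is covered: preferential rate Free applies instead.
The additional-duty order on 3468.18 targets Braloria, not Duroria; it does not apply.
Duty = $250,194.24 × 0% = $0.00.
Total = $27,072.99 + $4,122.04 + $5,200.17 + $0.00 = $36,395.20.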